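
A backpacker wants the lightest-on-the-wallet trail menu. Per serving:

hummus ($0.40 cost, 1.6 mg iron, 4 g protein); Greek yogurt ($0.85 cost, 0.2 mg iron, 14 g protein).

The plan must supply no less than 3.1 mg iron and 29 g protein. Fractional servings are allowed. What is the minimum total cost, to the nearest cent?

The cheapest plan sits at a corner of the feasible region — with two constraints it uses at most two foods.
hummus only: max(3.1/1.6, 29/4) = 7.25 servings → $2.90.
Greek yogurt only: max(3.1/0.2, 29/14) = 15.5 servings → $13.18.
hummus + Greek yogurt with both tight: 1.741 servings and 1.574 servings → $2.03.
Cheapest feasible corner: $2.03.

$2.03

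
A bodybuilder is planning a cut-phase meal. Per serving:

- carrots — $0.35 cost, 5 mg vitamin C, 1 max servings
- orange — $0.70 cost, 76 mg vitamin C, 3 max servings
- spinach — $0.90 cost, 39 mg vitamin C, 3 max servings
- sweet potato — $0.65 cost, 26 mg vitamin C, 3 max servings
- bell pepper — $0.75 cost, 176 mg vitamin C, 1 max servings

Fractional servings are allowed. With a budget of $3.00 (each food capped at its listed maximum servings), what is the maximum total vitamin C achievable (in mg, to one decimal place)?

410.5 mg

Vitamin C per dollar: bell pepper 234.7, orange 108.6, spinach 43.33, sweet potato 40, carrots 14.29.
Take 1 serving of bell pepper: spends $0.75, +176.0 mg vitamin C (running total 176.0 mg).
Take 3 servings of orange: spends $2.10, +228.0 mg vitamin C (running total 404.0 mg).
Take 0.1667 servings of spinach: spends $0.15, +6.5 mg vitamin C (running total 410.5 mg).
Greedy by best ratio exhausts the cost allowance optimally: 410.5 mg.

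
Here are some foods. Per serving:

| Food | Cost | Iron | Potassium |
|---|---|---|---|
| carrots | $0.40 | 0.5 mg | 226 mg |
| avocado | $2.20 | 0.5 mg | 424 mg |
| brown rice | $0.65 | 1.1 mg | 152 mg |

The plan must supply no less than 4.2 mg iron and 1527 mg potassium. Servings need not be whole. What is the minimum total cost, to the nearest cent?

A basic optimal solution has at most two foods positive. Try each food alone and each pair with both targets met exactly.
carrots only: max(4.2/0.5, 1527/226) = 8.4 servings → $3.36.
avocado only: max(4.2/0.5, 1527/424) = 8.4 servings → $18.48.
brown rice only: max(4.2/1.1, 1527/152) = 10.05 servings → $6.53.
carrots + avocado: the both-tight solution has a negative serving — not a feasible corner.
carrots + brown rice with both tight: 6.033 servings and 1.076 servings → $3.11.
avocado + brown rice with both tight: 2.667 servings and 2.606 servings → $7.56.
Cheapest feasible corner: $3.11.

$3.11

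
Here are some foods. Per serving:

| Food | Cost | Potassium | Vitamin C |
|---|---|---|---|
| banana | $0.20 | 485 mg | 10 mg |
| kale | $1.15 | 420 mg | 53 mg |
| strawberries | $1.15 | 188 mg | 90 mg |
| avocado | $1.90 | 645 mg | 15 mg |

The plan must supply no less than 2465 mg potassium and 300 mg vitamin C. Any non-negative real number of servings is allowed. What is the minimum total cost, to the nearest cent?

$4.12

With two linear requirements the optimum uses one or two foods; enumerate the corners.
banana only: max(2465/485, 300/10) = 30 servings → $6.00.
kale only: max(2465/420, 300/53) = 5.869 servings → $6.75.
strawberries only: max(2465/188, 300/90) = 13.11 servings → $15.08.
avocado only: max(2465/645, 300/15) = 20 servings → $38.00.
banana + kale with both tight: 0.216 servings and 5.62 servings → $6.51.
banana + strawberries with both tight: 3.961 servings and 2.893 servings → $4.12.
banana + avocado: intersection lies outside the first quadrant.
kale + strawberries with both targets exact would need a negative amount; discard.
kale + avocado with both tight: 5.613 servings and 0.1666 servings → $6.77.
strawberries + avocado with both tight: 2.834 servings and 2.996 servings → $8.95.
So the least-cost plan costs $4.12.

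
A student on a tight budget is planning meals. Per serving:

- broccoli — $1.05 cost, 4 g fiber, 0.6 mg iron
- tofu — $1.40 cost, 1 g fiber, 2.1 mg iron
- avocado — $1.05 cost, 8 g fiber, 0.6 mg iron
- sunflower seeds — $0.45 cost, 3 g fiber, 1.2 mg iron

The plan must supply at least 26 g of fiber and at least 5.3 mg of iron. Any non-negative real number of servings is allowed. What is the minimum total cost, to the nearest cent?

$3.61

With two linear requirements the optimum uses one or two foods; enumerate the corners.
broccoli only: max(26/4, 5.3/0.6) = 8.833 servings → $9.28.
tofu only: max(26/1, 5.3/2.1) = 26 servings → $36.40.
avocado only: max(26/8, 5.3/0.6) = 8.833 servings → $9.28.
sunflower seeds only: max(26/3, 5.3/1.2) = 8.667 servings → $3.90.
broccoli + tofu with both tight: 6.321 servings and 0.7179 servings → $7.64.
broccoli + avocado with both targets exact would need a negative amount; discard.
broccoli + sunflower seeds with both tight: 5.1 servings and 1.867 servings → $6.20.
tofu + avocado with both tight: 1.654 servings and 3.043 servings → $5.51.
tofu + sunflower seeds with both targets exact would need a negative amount; discard.
avocado + sunflower seeds with both tight: 1.962 servings and 3.436 servings → $3.61.
The minimum over all feasible corners is $3.61.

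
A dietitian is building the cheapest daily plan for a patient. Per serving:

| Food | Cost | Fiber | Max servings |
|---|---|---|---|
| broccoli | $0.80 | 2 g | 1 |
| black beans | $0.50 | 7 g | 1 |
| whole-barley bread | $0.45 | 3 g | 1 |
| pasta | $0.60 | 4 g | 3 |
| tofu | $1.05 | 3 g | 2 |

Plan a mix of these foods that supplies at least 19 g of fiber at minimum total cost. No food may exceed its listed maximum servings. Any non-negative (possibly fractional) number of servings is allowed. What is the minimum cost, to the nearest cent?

$2.30

Cost per g of fiber: black beans $0.0714, whole-barley bread $0.1500, pasta $0.1500, tofu $0.3500, broccoli $0.4000.
Take 1 serving of black beans: +7.0 g fiber for $0.50 (total $0.50, still need 12.0 g).
Take 1 serving of whole-barley bread: +3.0 g fiber for $0.45 (total $0.95, still need 9.0 g).
Take 2.25 servings of pasta: +9.0 g fiber for $1.35 (total $2.30, still need 0.0 g).
Filling from the cheapest source first is optimal under one linear minimum: $2.30.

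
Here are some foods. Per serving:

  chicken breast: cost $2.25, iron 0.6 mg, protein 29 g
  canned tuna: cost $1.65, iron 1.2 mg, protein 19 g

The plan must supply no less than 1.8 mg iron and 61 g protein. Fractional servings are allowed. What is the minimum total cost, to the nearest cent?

$4.85

Check every corner: each single food scaled to meet both minima, and each pair solved so both constraints bind.
chicken breast only: max(1.8/0.6, 61/29) = 3 servings → $6.75.
canned tuna only: max(1.8/1.2, 61/19) = 3.211 servings → $5.30.
chicken breast + canned tuna with both tight: 1.667 servings and 0.6667 servings → $4.85.
So the least-cost plan costs $4.85.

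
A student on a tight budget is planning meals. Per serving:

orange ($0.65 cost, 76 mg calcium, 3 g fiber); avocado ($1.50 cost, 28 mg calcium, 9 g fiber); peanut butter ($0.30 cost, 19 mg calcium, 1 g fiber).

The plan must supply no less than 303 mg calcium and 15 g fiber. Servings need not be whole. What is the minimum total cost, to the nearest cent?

Compare the cost at each extreme point of the feasible region.
orange only: max(303/76, 15/3) = 5 servings → $3.25.
avocado only: max(303/28, 15/9) = 10.82 servings → $16.23.
peanut butter only: max(303/19, 15/1) = 15.95 servings → $4.78.
orange + avocado with both tight: 3.845 servings and 0.385 servings → $3.08.
orange + peanut butter with both tight: 0.9474 servings and 12.16 servings → $4.26.
avocado + peanut butter with both targets exact would need a negative amount; discard.
Cheapest feasible corner: $3.08.

$3.08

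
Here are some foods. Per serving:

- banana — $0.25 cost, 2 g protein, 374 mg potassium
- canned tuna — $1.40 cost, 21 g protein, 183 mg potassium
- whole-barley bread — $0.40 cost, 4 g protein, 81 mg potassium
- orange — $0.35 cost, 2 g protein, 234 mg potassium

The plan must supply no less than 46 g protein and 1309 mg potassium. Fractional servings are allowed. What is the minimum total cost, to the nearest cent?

$3.36

Check every corner: each single food scaled to meet both minima, and each pair solved so both constraints bind.
banana only: max(46/2, 1309/374) = 23 servings → $5.75.
canned tuna only: max(46/21, 1309/183) = 7.153 servings → $10.01.
whole-barley bread only: max(46/4, 1309/81) = 16.16 servings → $6.46.
orange only: max(46/2, 1309/234) = 23 servings → $8.05.
banana + canned tuna with both tight: 2.547 servings and 1.948 servings → $3.36.
banana + whole-barley bread with both tight: 1.132 servings and 10.93 servings → $4.66.
banana + orange: the both-tight solution has a negative serving — not a feasible corner.
canned tuna + whole-barley bread: intersection lies outside the first quadrant.
canned tuna + orange with both tight: 1.791 servings and 4.193 servings → $3.98.
whole-barley bread + orange with both tight: 10.52 servings and 1.951 servings → $4.89.
Cheapest feasible corner: $3.36.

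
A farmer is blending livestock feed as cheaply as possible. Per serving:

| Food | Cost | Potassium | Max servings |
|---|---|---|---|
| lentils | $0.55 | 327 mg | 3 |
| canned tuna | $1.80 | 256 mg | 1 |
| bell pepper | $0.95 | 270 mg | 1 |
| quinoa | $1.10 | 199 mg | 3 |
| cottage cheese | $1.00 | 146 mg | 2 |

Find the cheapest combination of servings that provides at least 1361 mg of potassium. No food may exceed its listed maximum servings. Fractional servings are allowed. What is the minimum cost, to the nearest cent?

$3.21

Cost per mg of potassium: lentils $0.0017, bell pepper $0.0035, quinoa $0.0055, cottage cheese $0.0068, canned tuna $0.0070.
Take 3 servings of lentils: +981.0 mg potassium for $1.65 (total $1.65, still need 380.0 mg).
Take 1 serving of bell pepper: +270.0 mg potassium for $0.95 (total $2.60, still need 110.0 mg).
Take 0.5528 servings of quinoa: +110.0 mg potassium for $0.61 (total $3.21, still need 0.0 mg).
Greedy by cheapest-per-mg is optimal for a single linear constraint, so the minimum cost is $3.21.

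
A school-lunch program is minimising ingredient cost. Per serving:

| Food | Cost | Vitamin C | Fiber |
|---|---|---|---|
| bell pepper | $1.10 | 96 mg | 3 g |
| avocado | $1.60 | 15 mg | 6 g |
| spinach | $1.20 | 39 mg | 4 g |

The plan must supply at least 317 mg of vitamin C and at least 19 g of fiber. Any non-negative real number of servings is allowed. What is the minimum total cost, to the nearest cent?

$5.98

Two binding constraints pin down two serving amounts, so the optimal mix uses at most two foods. The candidates are each food alone (scaled to the tighter of vitamin C/fiber) and each pair with both constraints tight.
bell pepper only: max(317/96, 19/3) = 6.333 servings → $6.97.
avocado only: max(317/15, 19/6) = 21.13 servings → $33.81.
spinach only: max(317/39, 19/4) = 8.128 servings → $9.75.
bell pepper + avocado with both tight: 3.045 servings and 1.644 servings → $5.98.
bell pepper + spinach with both tight: 1.974 servings and 3.27 servings → $6.09.
avocado + spinach with both targets exact would need a negative amount; discard.
The minimum over all feasible corners is $5.98.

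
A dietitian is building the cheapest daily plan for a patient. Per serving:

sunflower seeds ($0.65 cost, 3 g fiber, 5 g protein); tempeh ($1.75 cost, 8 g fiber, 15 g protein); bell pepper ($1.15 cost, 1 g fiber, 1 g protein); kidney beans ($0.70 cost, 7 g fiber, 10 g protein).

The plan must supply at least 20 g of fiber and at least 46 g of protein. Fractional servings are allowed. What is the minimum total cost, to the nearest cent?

$3.22

The cheapest plan sits at a corner of the feasible region — with two constraints it uses at most two foods.
sunflower seeds only: max(20/3, 46/5) = 9.2 servings → $5.98.
tempeh only: max(20/8, 46/15) = 3.067 servings → $5.37.
bell pepper only: max(20/1, 46/1) = 46 servings → $52.90.
kidney beans only: max(20/7, 46/10) = 4.6 servings → $3.22.
sunflower seeds + tempeh: intersection lies outside the first quadrant.
sunflower seeds + bell pepper: the both-tight solution has a negative serving — not a feasible corner.
sunflower seeds + kidney beans: the both-tight solution has a negative serving — not a feasible corner.
tempeh + bell pepper with both targets exact would need a negative amount; discard.
tempeh + kidney beans: intersection lies outside the first quadrant.
bell pepper + kidney beans with both targets exact would need a negative amount; discard.
Cheapest feasible corner: $3.22.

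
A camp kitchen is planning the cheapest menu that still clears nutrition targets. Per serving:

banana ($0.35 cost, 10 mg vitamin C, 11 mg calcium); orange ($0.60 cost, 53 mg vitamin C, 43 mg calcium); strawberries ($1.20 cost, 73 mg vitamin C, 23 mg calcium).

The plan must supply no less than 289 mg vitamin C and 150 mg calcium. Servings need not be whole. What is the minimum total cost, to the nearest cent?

$3.27

Minimising a linear cost over {vitamin C ≥ 289, calcium ≥ 150, servings ≥ 0} — the optimum is at a vertex, using one or two foods.
banana only: max(289/10, 150/11) = 28.9 servings → $10.12.
orange only: max(289/53, 150/43) = 5.453 servings → $3.27.
strawberries only: max(289/73, 150/23) = 6.522 servings → $7.83.
banana + orange with both targets exact would need a negative amount; discard.
banana + strawberries with both tight: 7.51 servings and 2.93 servings → $6.14.
orange + strawberries with both tight: 2.241 servings and 2.332 servings → $4.14.
So the least-cost plan costs $3.27.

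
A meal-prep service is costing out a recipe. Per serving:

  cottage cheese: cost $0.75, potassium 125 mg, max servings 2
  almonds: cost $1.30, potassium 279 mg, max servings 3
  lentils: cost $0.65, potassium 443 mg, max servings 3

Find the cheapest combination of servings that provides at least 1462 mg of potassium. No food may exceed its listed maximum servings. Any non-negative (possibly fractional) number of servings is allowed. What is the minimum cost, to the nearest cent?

$2.57

Cost per mg of potassium: lentils $0.0015, almonds $0.0047, cottage cheese $0.0060.
Take 3 servings of lentils: +1329.0 mg potassium for $1.95 (total $1.95, still need 133.0 mg).
Take 0.4767 servings of almonds: +133.0 mg potassium for $0.62 (total $2.57, still need 0.0 mg).
Filling from the cheapest source first is optimal under one linear minimum: $2.57.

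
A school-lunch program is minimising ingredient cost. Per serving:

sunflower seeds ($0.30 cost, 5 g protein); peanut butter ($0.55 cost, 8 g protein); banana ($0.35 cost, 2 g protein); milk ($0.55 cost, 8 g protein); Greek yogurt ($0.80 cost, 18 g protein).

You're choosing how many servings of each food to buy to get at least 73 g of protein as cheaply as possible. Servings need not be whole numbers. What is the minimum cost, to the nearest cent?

$3.24

Cost per g of protein: Greek yogurt $0.0444, sunflower seeds $0.0600, peanut butter $0.0688, milk $0.0688, banana $0.1750.
With no serving limits, use only Greek yogurt: 73 g / 18 g = 4.056 servings × $0.80 = $3.24.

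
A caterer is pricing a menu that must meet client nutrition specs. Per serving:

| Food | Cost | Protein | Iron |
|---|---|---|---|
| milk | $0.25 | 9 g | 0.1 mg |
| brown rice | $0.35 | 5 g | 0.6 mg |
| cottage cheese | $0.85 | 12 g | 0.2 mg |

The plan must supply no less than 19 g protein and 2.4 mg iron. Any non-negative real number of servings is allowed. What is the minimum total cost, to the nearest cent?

milk only: max(19/9, 2.4/0.1) = 24 servings → $6.00.
brown rice only: max(19/5, 2.4/0.6) = 4 servings → $1.40.
cottage cheese only: max(19/12, 2.4/0.2) = 12 servings → $10.20.
milk + brown rice with both targets exact would need a negative amount; discard.
milk + cottage cheese: the both-tight solution has a negative serving — not a feasible corner.
brown rice + cottage cheese: the both-tight solution has a negative serving — not a feasible corner.
Cheapest feasible corner: $1.40.

$1.40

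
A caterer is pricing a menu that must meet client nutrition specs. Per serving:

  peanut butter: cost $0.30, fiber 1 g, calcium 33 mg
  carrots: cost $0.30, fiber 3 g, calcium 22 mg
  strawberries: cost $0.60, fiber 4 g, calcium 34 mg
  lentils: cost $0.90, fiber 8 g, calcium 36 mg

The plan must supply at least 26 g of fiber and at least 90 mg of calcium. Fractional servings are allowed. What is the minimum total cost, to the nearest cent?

peanut butter only: max(26/1, 90/33) = 26 servings → $7.80.
carrots only: max(26/3, 90/22) = 8.667 servings → $2.60.
strawberries only: max(26/4, 90/34) = 6.5 servings → $3.90.
lentils only: max(26/8, 90/36) = 3.25 servings → $2.92.
peanut butter + carrots with both targets exact would need a negative amount; discard.
peanut butter + strawberries: the both-tight solution has a negative serving — not a feasible corner.
peanut butter + lentils: the both-tight solution has a negative serving — not a feasible corner.
carrots + strawberries: the both-tight solution has a negative serving — not a feasible corner.
carrots + lentils: the both-tight solution has a negative serving — not a feasible corner.
strawberries + lentils: the both-tight solution has a negative serving — not a feasible corner.
The minimum over all feasible corners is $2.60.

$2.60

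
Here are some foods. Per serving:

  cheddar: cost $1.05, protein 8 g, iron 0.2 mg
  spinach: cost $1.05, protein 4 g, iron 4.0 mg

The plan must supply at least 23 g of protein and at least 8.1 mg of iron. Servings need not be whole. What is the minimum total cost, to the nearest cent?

Check every corner: each single food scaled to meet both minima, and each pair solved so both constraints bind.
cheddar only: max(23/8, 8.1/0.2) = 40.5 servings → $42.52.
spinach only: max(23/4, 8.1/4.0) = 5.75 servings → $6.04.
cheddar + spinach with both tight: 1.91 servings and 1.929 servings → $4.03.
Cheapest feasible corner: $4.03.

$4.03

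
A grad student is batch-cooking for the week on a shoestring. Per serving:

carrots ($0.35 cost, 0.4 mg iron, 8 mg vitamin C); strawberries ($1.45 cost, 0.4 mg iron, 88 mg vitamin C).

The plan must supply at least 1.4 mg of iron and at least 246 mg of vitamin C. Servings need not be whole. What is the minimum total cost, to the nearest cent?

At the optimum either one food covers both requirements or two foods hit both targets exactly; no other combination can be cheaper.
carrots only: max(1.4/0.4, 246/8) = 30.75 servings → $10.76.
strawberries only: max(1.4/0.4, 246/88) = 3.5 servings → $5.08.
carrots + strawberries with both tight: 0.775 servings and 2.725 servings → $4.22.
The minimum over all feasible corners is $4.22.

$4.22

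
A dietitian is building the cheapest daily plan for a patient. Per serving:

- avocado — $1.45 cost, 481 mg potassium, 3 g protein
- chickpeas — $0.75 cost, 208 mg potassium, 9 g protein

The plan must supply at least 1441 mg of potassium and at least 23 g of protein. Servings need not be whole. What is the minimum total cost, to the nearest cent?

avocado only: max(1441/481, 23/3) = 7.667 servings → $11.12.
chickpeas only: max(1441/208, 23/9) = 6.928 servings → $5.20.
avocado + chickpeas with both tight: 2.209 servings and 1.819 servings → $4.57.
Cheapest feasible corner: $4.57.

$4.57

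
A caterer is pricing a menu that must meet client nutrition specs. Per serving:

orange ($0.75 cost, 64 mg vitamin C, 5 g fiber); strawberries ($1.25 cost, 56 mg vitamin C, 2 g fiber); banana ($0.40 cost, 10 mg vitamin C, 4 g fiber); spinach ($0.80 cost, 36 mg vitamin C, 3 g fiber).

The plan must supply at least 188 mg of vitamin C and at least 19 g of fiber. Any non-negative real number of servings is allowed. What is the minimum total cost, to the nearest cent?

Compare the cost at each extreme point of the feasible region.
orange only: max(188/64, 19/5) = 3.8 servings → $2.85.
strawberries only: max(188/56, 19/2) = 9.5 servings → $11.88.
banana only: max(188/10, 19/4) = 18.8 servings → $7.52.
spinach only: max(188/36, 19/3) = 6.333 servings → $5.07.
orange + strawberries: the both-tight solution has a negative serving — not a feasible corner.
orange + banana with both tight: 2.728 servings and 1.34 servings → $2.58.
orange + spinach with both targets exact would need a negative amount; discard.
strawberries + banana with both tight: 2.755 servings and 3.373 servings → $4.79.
strawberries + spinach: intersection lies outside the first quadrant.
banana + spinach with both tight: 1.053 servings and 4.93 servings → $4.36.
The minimum over all feasible corners is $2.58.

$2.58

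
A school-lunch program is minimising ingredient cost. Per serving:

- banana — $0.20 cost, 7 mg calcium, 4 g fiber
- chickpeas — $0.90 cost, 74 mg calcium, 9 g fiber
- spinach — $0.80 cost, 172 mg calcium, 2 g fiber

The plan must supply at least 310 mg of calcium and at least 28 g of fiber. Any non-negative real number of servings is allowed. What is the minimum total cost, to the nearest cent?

For a min-cost LP with two ≥-constraints, a basic feasible solution has at most two positive variables.
banana only: max(310/7, 28/4) = 44.29 servings → $8.86.
chickpeas only: max(310/74, 28/9) = 4.189 servings → $3.77.
spinach only: max(310/172, 28/2) = 14 servings → $11.20.
banana + chickpeas: intersection lies outside the first quadrant.
banana + spinach with both tight: 6.226 servings and 1.549 servings → $2.48.
chickpeas + spinach with both tight: 2.997 servings and 0.5129 servings → $3.11.
So the least-cost plan costs $2.48.

$2.48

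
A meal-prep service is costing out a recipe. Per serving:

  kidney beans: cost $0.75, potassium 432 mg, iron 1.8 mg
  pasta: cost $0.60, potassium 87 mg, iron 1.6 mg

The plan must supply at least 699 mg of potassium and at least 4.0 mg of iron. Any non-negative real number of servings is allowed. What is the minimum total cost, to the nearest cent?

$1.61

kidney beans only: max(699/432, 4.0/1.8) = 2.222 servings → $1.67.
pasta only: max(699/87, 4.0/1.6) = 8.034 servings → $4.82.
kidney beans + pasta with both tight: 1.441 servings and 0.8788 servings → $1.61.
Cheapest feasible corner: $1.61.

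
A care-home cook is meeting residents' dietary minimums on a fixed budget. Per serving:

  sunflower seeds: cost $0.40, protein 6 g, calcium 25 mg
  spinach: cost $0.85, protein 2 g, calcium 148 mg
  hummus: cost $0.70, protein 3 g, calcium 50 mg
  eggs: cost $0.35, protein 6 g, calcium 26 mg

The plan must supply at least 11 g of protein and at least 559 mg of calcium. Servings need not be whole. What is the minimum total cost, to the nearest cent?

$3.33

For a min-cost LP with two ≥-constraints, a basic feasible solution has at most two positive variables.
sunflower seeds only: max(11/6, 559/25) = 22.36 servings → $8.94.
spinach only: max(11/2, 559/148) = 5.5 servings → $4.67.
hummus only: max(11/3, 559/50) = 11.18 servings → $7.83.
eggs only: max(11/6, 559/26) = 21.5 servings → $7.53.
sunflower seeds + spinach with both tight: 0.6086 servings and 3.674 servings → $3.37.
sunflower seeds + hummus: the both-tight solution has a negative serving — not a feasible corner.
sunflower seeds + eggs: intersection lies outside the first quadrant.
spinach + hummus with both tight: 3.276 servings and 1.483 servings → $3.82.
spinach + eggs with both tight: 3.67 servings and 0.61 servings → $3.33.
hummus + eggs with both targets exact would need a negative amount; discard.
The minimum over all feasible corners is $3.33.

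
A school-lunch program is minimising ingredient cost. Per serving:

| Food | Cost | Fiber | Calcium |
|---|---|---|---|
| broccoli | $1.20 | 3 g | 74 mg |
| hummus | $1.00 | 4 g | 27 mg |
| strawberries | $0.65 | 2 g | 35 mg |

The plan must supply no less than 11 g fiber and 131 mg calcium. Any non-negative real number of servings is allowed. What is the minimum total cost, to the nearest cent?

The cheapest plan sits at a corner of the feasible region — with two constraints it uses at most two foods.
broccoli only: max(11/3, 131/74) = 3.667 servings → $4.40.
hummus only: max(11/4, 131/27) = 4.852 servings → $4.85.
strawberries only: max(11/2, 131/35) = 5.5 servings → $3.58.
broccoli + hummus with both tight: 1.056 servings and 1.958 servings → $3.23.
broccoli + strawberries: intersection lies outside the first quadrant.
hummus + strawberries with both tight: 1.43 servings and 2.64 servings → $3.15.
Cheapest feasible corner: $3.15.

$3.15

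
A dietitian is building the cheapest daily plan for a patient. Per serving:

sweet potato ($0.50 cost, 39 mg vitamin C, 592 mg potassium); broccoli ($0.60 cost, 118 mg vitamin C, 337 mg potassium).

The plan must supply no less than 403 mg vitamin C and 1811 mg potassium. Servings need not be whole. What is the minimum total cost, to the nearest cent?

For a min-cost LP with two ≥-constraints, a basic feasible solution has at most two positive variables.
sweet potato only: max(403/39, 1811/592) = 10.33 servings → $5.17.
broccoli only: max(403/118, 1811/337) = 5.374 servings → $3.22.
sweet potato + broccoli with both tight: 1.373 servings and 2.961 servings → $2.46.
So the least-cost plan costs $2.46.

$2.46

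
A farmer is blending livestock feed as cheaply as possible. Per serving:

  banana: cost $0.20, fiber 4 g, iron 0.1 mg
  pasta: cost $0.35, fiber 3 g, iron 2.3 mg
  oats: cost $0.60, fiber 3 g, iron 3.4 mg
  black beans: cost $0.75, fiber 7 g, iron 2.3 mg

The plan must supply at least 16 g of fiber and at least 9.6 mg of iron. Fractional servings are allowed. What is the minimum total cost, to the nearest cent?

$1.63

At the optimum either one food covers both requirements or two foods hit both targets exactly; no other combination can be cheaper.
banana only: max(16/4, 9.6/0.1) = 96 servings → $19.20.
pasta only: max(16/3, 9.6/2.3) = 5.333 servings → $1.87.
oats only: max(16/3, 9.6/3.4) = 5.333 servings → $3.20.
black beans only: max(16/7, 9.6/2.3) = 4.174 servings → $3.13.
banana + pasta with both tight: 0.8989 servings and 4.135 servings → $1.63.
banana + oats with both tight: 1.925 servings and 2.767 servings → $2.05.
banana + black beans: intersection lies outside the first quadrant.
pasta + oats: the both-tight solution has a negative serving — not a feasible corner.
pasta + black beans with both tight: 3.304 servings and 0.8696 servings → $1.81.
oats + black beans with both tight: 1.799 servings and 1.515 servings → $2.22.
Cheapest feasible corner: $1.63.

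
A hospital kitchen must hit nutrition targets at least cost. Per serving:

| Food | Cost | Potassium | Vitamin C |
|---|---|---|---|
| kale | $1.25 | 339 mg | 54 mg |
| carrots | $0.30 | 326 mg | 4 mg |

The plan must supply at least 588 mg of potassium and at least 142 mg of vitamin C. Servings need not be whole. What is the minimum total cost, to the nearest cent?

Minimising a linear cost over {potassium ≥ 588, vitamin C ≥ 142, servings ≥ 0} — the optimum is at a vertex, using one or two foods.
kale only: max(588/339, 142/54) = 2.63 servings → $3.29.
carrots only: max(588/326, 142/4) = 35.5 servings → $10.65.
kale + carrots with both targets exact would need a negative amount; discard.
Cheapest feasible corner: $3.29.

$3.29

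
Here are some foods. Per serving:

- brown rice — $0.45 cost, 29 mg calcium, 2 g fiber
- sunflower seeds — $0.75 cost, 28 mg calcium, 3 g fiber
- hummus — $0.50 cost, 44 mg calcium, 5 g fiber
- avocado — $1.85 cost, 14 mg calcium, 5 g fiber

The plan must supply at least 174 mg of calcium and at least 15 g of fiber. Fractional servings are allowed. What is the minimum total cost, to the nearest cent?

Compare the cost at each extreme point of the feasible region.
brown rice only: max(174/29, 15/2) = 7.5 servings → $3.38.
sunflower seeds only: max(174/28, 15/3) = 6.214 servings → $4.66.
hummus only: max(174/44, 15/5) = 3.955 servings → $1.98.
avocado only: max(174/14, 15/5) = 12.43 servings → $22.99.
brown rice + sunflower seeds with both tight: 3.29 servings and 2.806 servings → $3.59.
brown rice + hummus with both tight: 3.684 servings and 1.526 servings → $2.42.
brown rice + avocado with both tight: 5.641 servings and 0.7436 servings → $3.91.
sunflower seeds + hummus: intersection lies outside the first quadrant.
sunflower seeds + avocado with both targets exact would need a negative amount; discard.
hummus + avocado: intersection lies outside the first quadrant.
The minimum over all feasible corners is $1.98.

$1.98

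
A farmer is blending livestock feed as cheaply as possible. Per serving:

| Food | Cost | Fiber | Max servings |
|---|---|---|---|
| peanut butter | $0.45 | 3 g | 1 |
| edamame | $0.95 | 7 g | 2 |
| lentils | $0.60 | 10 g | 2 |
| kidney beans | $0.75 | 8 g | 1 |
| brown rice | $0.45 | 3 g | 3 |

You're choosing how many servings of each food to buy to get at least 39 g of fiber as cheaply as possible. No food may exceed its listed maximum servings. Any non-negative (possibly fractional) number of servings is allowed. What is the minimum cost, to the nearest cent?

Cost per g of fiber: lentils $0.0600, kidney beans $0.0938, edamame $0.1357, peanut butter $0.1500, brown rice $0.1500.
Take 2 servings of lentils: +20.0 g fiber for $1.20 (total $1.20, still need 19.0 g).
Take 1 serving of kidney beans: +8.0 g fiber for $0.75 (total $1.95, still need 11.0 g).
Take 1.571 servings of edamame: +11.0 g fiber for $1.49 (total $3.44, still need 0.0 g).
Filling from the cheapest source first is optimal under one linear minimum: $3.44.

$3.44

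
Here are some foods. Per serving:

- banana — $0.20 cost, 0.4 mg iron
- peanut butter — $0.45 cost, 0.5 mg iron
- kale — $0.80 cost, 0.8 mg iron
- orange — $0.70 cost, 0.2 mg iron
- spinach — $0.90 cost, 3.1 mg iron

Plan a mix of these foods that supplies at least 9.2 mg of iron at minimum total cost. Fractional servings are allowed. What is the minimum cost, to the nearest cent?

$2.67

Cost per mg of iron: spinach $0.2903, banana $0.5000, peanut butter $0.9000, kale $1.0000, orange $3.5000.
With no serving limits, use only spinach: 9.2 mg / 3.1 mg = 2.968 servings × $0.90 = $2.67.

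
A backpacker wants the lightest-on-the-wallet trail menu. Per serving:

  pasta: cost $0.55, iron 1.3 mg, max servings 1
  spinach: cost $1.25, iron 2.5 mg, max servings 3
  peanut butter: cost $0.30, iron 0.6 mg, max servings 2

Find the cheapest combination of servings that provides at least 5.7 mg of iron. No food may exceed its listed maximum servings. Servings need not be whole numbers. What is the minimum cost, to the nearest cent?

$2.75

Cost per mg of iron: pasta $0.4231, spinach $0.5000, peanut butter $0.5000.
Take 1 serving of pasta: +1.3 mg iron for $0.55 (total $0.55, still need 4.4 mg).
Take 1.76 servings of spinach: +4.4 mg iron for $2.20 (total $2.75, still need 0.0 mg).
Greedy by cheapest-per-mg is optimal for a single linear constraint, so the minimum cost is $2.75.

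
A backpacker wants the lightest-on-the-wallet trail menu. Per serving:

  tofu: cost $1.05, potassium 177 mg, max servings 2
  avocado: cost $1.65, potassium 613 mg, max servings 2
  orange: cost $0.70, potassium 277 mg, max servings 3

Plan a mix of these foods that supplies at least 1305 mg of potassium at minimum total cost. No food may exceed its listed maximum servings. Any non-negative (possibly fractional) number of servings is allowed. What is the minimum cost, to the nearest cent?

Cost per mg of potassium: orange $0.0025, avocado $0.0027, tofu $0.0059.
Take 3 servings of orange: +831.0 mg potassium for $2.10 (total $2.10, still need 474.0 mg).
Take 0.7732 servings of avocado: +474.0 mg potassium for $1.28 (total $3.38, still need 0.0 mg).
Greedy by cheapest-per-mg is optimal for a single linear constraint, so the minimum cost is $3.38.

$3.38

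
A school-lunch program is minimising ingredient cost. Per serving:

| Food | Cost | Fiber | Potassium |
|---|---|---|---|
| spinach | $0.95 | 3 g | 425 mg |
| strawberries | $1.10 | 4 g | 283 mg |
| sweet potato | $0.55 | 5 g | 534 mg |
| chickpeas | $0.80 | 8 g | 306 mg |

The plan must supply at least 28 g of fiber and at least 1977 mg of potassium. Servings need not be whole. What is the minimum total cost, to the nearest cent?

$2.93

An LP optimum is at a vertex; with two nutrient constraints at most two foods are used. Check each candidate.
spinach only: max(28/3, 1977/425) = 9.333 servings → $8.87.
strawberries only: max(28/4, 1977/283) = 7 servings → $7.70.
sweet potato only: max(28/5, 1977/534) = 5.6 servings → $3.08.
chickpeas only: max(28/8, 1977/306) = 6.461 servings → $5.17.
spinach + strawberries with both targets exact would need a negative amount; discard.
spinach + sweet potato: the both-tight solution has a negative serving — not a feasible corner.
spinach + chickpeas with both tight: 2.92 servings and 2.405 servings → $4.70.
strawberries + sweet potato: intersection lies outside the first quadrant.
strawberries + chickpeas with both tight: 6.969 servings and 0.01538 servings → $7.68.
sweet potato + chickpeas with both tight: 2.643 servings and 1.848 servings → $2.93.
The minimum over all feasible corners is $2.93.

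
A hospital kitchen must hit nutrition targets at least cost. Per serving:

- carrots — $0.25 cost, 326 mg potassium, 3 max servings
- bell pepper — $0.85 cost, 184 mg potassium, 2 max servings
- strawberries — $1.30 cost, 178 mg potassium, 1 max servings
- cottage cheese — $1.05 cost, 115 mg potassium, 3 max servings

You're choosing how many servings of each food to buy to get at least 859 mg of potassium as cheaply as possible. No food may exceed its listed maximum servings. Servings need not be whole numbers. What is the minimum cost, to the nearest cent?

$0.66

Cost per mg of potassium: carrots $0.0008, bell pepper $0.0046, strawberries $0.0073, cottage cheese $0.0091.
Take 2.635 servings of carrots: +859.0 mg potassium for $0.66 (total $0.66, still need 0.0 mg).
Filling from the cheapest source first is optimal under one linear minimum: $0.66.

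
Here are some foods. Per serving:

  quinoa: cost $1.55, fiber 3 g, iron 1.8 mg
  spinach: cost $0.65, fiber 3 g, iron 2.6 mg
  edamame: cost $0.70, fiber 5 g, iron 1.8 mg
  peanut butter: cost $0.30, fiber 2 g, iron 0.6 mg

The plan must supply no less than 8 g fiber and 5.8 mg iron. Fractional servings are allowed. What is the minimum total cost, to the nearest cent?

$1.56

At the optimum either one food covers both requirements or two foods hit both targets exactly; no other combination can be cheaper.
quinoa only: max(8/3, 5.8/1.8) = 3.222 servings → $4.99.
spinach only: max(8/3, 5.8/2.6) = 2.667 servings → $1.73.
edamame only: max(8/5, 5.8/1.8) = 3.222 servings → $2.26.
peanut butter only: max(8/2, 5.8/0.6) = 9.667 servings → $2.90.
quinoa + spinach with both tight: 1.417 servings and 1.25 servings → $3.01.
quinoa + edamame with both targets exact would need a negative amount; discard.
quinoa + peanut butter: intersection lies outside the first quadrant.
spinach + edamame with both tight: 1.921 servings and 0.4474 servings → $1.56.
spinach + peanut butter with both tight: 2 servings and 1 serving → $1.60.
edamame + peanut butter with both targets exact would need a negative amount; discard.
Cheapest feasible corner: $1.56.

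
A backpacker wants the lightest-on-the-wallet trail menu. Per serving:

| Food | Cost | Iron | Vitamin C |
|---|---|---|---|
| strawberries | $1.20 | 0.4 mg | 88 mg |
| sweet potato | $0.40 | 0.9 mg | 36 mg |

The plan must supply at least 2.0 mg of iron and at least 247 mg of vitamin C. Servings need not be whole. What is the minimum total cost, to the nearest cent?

$2.74

The cheapest plan sits at a corner of the feasible region — with two constraints it uses at most two foods.
strawberries only: max(2.0/0.4, 247/88) = 5 servings → $6.00.
sweet potato only: max(2.0/0.9, 247/36) = 6.861 servings → $2.74.
strawberries + sweet potato with both tight: 2.319 servings and 1.191 servings → $3.26.
Cheapest feasible corner: $2.74.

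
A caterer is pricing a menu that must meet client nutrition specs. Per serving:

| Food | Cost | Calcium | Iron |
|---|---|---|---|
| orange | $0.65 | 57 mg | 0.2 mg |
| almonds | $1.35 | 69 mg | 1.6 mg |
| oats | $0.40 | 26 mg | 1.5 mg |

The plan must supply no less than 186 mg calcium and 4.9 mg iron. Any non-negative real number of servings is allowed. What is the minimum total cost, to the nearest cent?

$2.43

At the optimum either one food covers both requirements or two foods hit both targets exactly; no other combination can be cheaper.
orange only: max(186/57, 4.9/0.2) = 24.5 servings → $15.93.
almonds only: max(186/69, 4.9/1.6) = 3.062 servings → $4.13.
oats only: max(186/26, 4.9/1.5) = 7.154 servings → $2.86.
orange + almonds: the both-tight solution has a negative serving — not a feasible corner.
orange + oats with both tight: 1.888 servings and 3.015 servings → $2.43.
almonds + oats with both tight: 2.449 servings and 0.6543 servings → $3.57.
So the least-cost plan costs $2.43.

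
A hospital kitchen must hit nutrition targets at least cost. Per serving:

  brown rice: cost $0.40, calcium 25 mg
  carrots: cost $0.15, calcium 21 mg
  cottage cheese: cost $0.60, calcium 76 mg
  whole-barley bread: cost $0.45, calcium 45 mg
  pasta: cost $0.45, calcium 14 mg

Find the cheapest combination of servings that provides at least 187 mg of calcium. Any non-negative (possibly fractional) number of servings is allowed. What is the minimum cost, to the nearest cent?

$1.34

Cost per mg of calcium: carrots $0.0071, cottage cheese $0.0079, whole-barley bread $0.0100, brown rice $0.0160, pasta $0.0321.
With no serving limits, use only carrots: 187 mg / 21 mg = 8.905 servings × $0.15 = $1.34.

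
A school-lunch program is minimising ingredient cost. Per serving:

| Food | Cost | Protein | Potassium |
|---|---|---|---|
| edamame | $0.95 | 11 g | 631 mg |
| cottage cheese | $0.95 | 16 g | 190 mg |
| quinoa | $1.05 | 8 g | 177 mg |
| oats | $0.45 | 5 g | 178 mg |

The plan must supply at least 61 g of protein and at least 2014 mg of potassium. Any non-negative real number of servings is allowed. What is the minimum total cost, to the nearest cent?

$4.39

Compare the cost at each extreme point of the feasible region.
edamame only: max(61/11, 2014/631) = 5.545 servings → $5.27.
cottage cheese only: max(61/16, 2014/190) = 10.6 servings → $10.07.
quinoa only: max(61/8, 2014/177) = 11.38 servings → $11.95.
oats only: max(61/5, 2014/178) = 12.2 servings → $5.49.
edamame + cottage cheese with both tight: 2.577 servings and 2.041 servings → $4.39.
edamame + quinoa with both tight: 1.714 servings and 5.268 servings → $7.16.
edamame + oats: intersection lies outside the first quadrant.
cottage cheese + quinoa with both targets exact would need a negative amount; discard.
cottage cheese + oats with both tight: 0.4152 servings and 10.87 servings → $5.29.
quinoa + oats with both tight: 1.462 servings and 9.861 servings → $5.97.
Cheapest feasible corner: $4.39.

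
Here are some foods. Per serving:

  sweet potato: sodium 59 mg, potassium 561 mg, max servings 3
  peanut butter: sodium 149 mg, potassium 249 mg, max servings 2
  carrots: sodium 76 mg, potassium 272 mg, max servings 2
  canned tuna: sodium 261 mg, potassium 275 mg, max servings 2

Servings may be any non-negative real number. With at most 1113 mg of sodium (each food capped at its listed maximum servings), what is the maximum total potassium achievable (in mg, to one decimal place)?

3237.1 mg

Potassium per mg sodium: sweet potato 9.508, carrots 3.579, peanut butter 1.671, canned tuna 1.054.
Take 3 servings of sweet potato: uses 177 mg sodium, +1683.0 mg potassium (running total 1683.0 mg).
Take 2 servings of carrots: uses 152 mg sodium, +544.0 mg potassium (running total 2227.0 mg).
Take 2 servings of peanut butter: uses 298 mg sodium, +498.0 mg potassium (running total 2725.0 mg).
Take 1.862 servings of canned tuna: uses 486 mg sodium, +512.1 mg potassium (running total 3237.1 mg).
Filling greedily by potassium-per-mg sodium is optimal for one linear limit, giving 3237.1 mg.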